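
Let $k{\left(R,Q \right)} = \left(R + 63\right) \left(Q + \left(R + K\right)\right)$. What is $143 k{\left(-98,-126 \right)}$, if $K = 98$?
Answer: $630630$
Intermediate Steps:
$k{\left(R,Q \right)} = \left(63 + R\right) \left(98 + Q + R\right)$ ($k{\left(R,Q \right)} = \left(R + 63\right) \left(Q + \left(R + 98\right)\right) = \left(63 + R\right) \left(Q + \left(98 + R\right)\right) = \left(63 + R\right) \left(98 + Q + R\right)$)
$143 k{\left(-98,-126 \right)} = 143 \left(6174 + \left(-98\right)^{2} + 63 \left(-126\right) + 161 \left(-98\right) - -12348\right) = 143 \left(6174 + 9604 - 7938 - 15778 + 12348\right) = 143 \cdot 4410 = 630630$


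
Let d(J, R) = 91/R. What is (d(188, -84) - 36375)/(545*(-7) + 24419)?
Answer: -436513/247248 ≈ -1.7655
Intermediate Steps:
(d(188, -84) - 36375)/(545*(-7) + 24419) = (91/(-84) - 36375)/(545*(-7) + 24419) = (91*(-1/84) - 36375)/(-3815 + 24419) = (-13/12 - 36375)/20604 = -436513/12*1/20604 = -436513/247248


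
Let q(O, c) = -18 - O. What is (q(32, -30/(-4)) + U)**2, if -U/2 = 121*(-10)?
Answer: 5616900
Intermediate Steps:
U = 2420 (U = -242*(-10) = -2*(-1210) = 2420)
(q(32, -30/(-4)) + U)**2 = ((-18 - 1*32) + 2420)**2 = ((-18 - 32) + 2420)**2 = (-50 + 2420)**2 = 2370**2 = 5616900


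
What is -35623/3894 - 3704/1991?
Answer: -7758979/704814 ≈ -11.009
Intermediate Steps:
-35623/3894 - 3704/1991 = -7758979/704814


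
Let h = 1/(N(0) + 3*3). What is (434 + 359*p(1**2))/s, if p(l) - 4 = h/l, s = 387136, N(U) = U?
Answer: 17189/3484224 ≈ 0.0049334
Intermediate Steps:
h = 1/9 (h = 1/(0 + 3*3) = 1/(0 + 9) = 1/9 ≈ 0.11111)
p(l) = 4 + 1/(9*l)
(434 + 359*p(1**2))/s = (434 + 359*(4 + 1/(9*(1**2))))/387136 = (434 + 359*(4 + (1/9)/1))*(1/387136) = (434 + 359*(4 + (1/9)*1))*(1/387136) = (434 + 359*(4 + 1/9))*(1/387136) = (434 + 359*(37/9))*(1/387136) = (434 + 13283/9)*(1/387136) = (17189/9)*(1/387136) = 17189/3484224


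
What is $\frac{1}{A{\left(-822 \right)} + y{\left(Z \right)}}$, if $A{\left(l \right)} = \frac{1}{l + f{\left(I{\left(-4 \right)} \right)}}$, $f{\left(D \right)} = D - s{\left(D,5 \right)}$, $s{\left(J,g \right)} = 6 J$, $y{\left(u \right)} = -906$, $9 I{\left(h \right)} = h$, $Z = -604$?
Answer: $- \frac{7378}{6684477} \approx -0.0011038$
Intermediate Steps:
$I{\left(h \right)} = \frac{h}{9}$
$f{\left(D \right)} = - 5 D$ ($f{\left(D \right)} = D - 6 D = - 5 D$)
$A{\left(l \right)} = \frac{1}{\frac{20}{9} + l}$ ($A{\left(l \right)} = \frac{1}{l - 5 \cdot \frac{1}{9} \left(-4\right)} = \frac{1}{l - - \frac{20}{9}} = \frac{1}{l + \frac{20}{9}} = \frac{1}{\frac{20}{9} + l}$)
$\frac{1}{A{\left(-822 \right)} + y{\left(Z \right)}} = \frac{1}{\frac{9}{20 + 9 \left(-822\right)} - 906} = \frac{1}{\frac{9}{20 - 7398} - 906} = \frac{1}{\frac{9}{-7378} - 906} = \frac{1}{9 \left(- \frac{1}{7378}\right) - 906} = \frac{1}{- \frac{9}{7378} - 906} = \frac{1}{- \frac{6684477}{7378}} = - \frac{7378}{6684477}$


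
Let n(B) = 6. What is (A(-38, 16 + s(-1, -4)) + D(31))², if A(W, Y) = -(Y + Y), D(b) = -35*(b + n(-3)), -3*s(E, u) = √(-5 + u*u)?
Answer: 15848405/9 - 5308*√11/3 ≈ 1.7551e+6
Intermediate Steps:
s(E, u) = -√(-5 + u²)/3 (s(E, u) = -√(-5 + u*u)/3 = -√(-5 + u²)/3)
D(b) = -210 - 35*b (D(b) = -35*(b + 6) = -35*(6 + b) = -210 - 35*b)
A(W, Y) = -2*Y
(A(-38, 16 + s(-1, -4)) + D(31))² = (-2*(16 - √(-5 + (-4)²)/3) + (-210 - 35*31))² = (-2*(16 - √(-5 + 16)/3) + (-210 - 1085))² = (-2*(16 - √11/3) - 1295)² = ((-32 + 2*√11/3) - 1295)² = (-1327 + 2*√11/3)²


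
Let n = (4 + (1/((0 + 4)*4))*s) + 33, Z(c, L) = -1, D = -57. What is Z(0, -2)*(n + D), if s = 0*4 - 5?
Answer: 325/16 ≈ 20.313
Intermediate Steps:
s = -5 (s = 0 - 5 = -5)
n = 587/16 (n = (4 + (1/((0 + 4)*4))*(-5)) + 33 = (4 + ((1/4)/4)*(-5)) + 33 = (4 + ((1/4)*(1/4))*(-5)) + 33 = (4 + (1/16)*(-5)) + 33 = (4 - 5/16) + 33 = 59/16 + 33 = 587/16 ≈ 36.688)
Z(0, -2)*(n + D) = -(587/16 - 57) = -1*(-325/16) = 325/16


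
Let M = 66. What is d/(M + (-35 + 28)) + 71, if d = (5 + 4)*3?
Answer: 4216/59 ≈ 71.458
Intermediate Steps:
d = 27 (d = 9*3 = 27)
d/(M + (-35 + 28)) + 71 = 27/(66 + (-35 + 28)) + 71 = 27/(66 - 7) + 71 = 27/59 + 71 = 4216/59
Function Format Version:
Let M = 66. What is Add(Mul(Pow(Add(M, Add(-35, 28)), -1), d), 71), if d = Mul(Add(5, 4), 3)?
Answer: Rational(4216, 59) ≈ 71.458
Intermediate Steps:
d = 27 (d = Mul(9, 3) = 27)
Add(Mul(Pow(Add(M, Add(-35, 28)), -1), d), 71) = Add(Mul(Pow(Add(66, Add(-35, 28)), -1), 27), 71) = Add(Mul(Pow(Add(66, -7), -1), 27), 71) = Add(Mul(Pow(59, -1), 27), 71) = Add(Mul(Rational(1, 59), 27), 71) = Add(Rational(27, 59), 71) = Rational(4216, 59)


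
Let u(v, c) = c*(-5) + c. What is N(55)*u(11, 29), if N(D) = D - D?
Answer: 0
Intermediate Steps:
u(v, c) = -4*c (u(v, c) = -5*c + c = -4*c)
N(D) = 0
N(55)*u(11, 29) = 0*(-4*29) = 0*(-116) = 0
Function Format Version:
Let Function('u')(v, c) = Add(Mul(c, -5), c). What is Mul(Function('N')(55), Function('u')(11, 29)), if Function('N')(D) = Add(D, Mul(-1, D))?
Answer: 0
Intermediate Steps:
Function('u')(v, c) = Mul(-4, c) (Function('u')(v, c) = Add(Mul(-5, c), c) = Mul(-4, c))
Function('N')(D) = 0
Mul(Function('N')(55), Function('u')(11, 29)) = Mul(0, Mul(-4, 29)) = Mul(0, -116) = 0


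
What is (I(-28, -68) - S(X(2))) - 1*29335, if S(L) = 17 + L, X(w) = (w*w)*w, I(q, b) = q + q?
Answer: -29416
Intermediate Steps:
I(q, b) = 2*q
X(w) = w³ (X(w) = w²*w = w³)
(I(-28, -68) - S(X(2))) - 1*29335 = (2*(-28) - (17 + 2³)) - 1*29335 = (-56 - (17 + 8)) - 29335 = (-56 - 1*25) - 29335 = (-56 - 25) - 29335 = -81 - 29335 = -29416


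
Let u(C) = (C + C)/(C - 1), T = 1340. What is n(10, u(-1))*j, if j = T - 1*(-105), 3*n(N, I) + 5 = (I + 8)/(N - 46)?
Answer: -10115/4 ≈ -2528.8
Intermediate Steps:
u(C) = 2*C/(-1 + C) (u(C) = (2*C)/(-1 + C) = 2*C/(-1 + C))
n(N, I) = -5/3 + (8 + I)/(3*(-46 + N)) (n(N, I) = -5/3 + ((I + 8)/(N - 46))/3 = -5/3 + ((8 + I)/(-46 + N))/3 = -5/3 + (8 + I)/(3*(-46 + N)))
j = 1445 (j = 1340 - 1*(-105) = 1340 + 105 = 1445)
n(10, u(-1))*j = ((238 + 2*(-1)/(-1 - 1) - 5*10)/(3*(-46 + 10)))*1445 = ((1/3)*(238 + 2*(-1)/(-2) - 50)/(-36))*1445 = ((1/3)*(-1/36)*(238 + 2*(-1)*(-1/2) - 50))*1445 = ((1/3)*(-1/36)*(238 + 1 - 50))*1445 = ((1/3)*(-1/36)*189)*1445 = -7/4*1445 = -10115/4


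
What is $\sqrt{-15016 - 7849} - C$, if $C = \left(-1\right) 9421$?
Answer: $9421 + i \sqrt{22865} \approx 9421.0 + 151.21 i$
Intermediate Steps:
$C = -9421$
$\sqrt{-15016 - 7849} - C = \sqrt{-15016 - 7849} - -9421 = \sqrt{-22865} + 9421 = i \sqrt{22865} + 9421 = 9421 + i \sqrt{22865}$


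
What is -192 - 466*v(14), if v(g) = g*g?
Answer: -91528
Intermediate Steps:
v(g) = g²
-192 - 466*v(14) = -192 - 466*14² = -192 - 466*196 = -192 - 91336 = -91528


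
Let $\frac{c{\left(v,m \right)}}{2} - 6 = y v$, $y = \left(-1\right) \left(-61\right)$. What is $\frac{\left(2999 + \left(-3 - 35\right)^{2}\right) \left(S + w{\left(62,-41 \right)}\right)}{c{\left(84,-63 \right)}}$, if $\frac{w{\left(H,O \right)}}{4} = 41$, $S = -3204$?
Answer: $- \frac{11848}{9} \approx -1316.4$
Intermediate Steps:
$y = 61$
$w{\left(H,O \right)} = 164$ ($w{\left(H,O \right)} = 4 \cdot 41 = 164$)
$c{\left(v,m \right)} = 12 + 122 v$ ($c{\left(v,m \right)} = 12 + 2 \cdot 61 v = 12 + 122 v$)
$\frac{\left(2999 + \left(-3 - 35\right)^{2}\right) \left(S + w{\left(62,-41 \right)}\right)}{c{\left(84,-63 \right)}} = \frac{\left(2999 + \left(-3 - 35\right)^{2}\right) \left(-3204 + 164\right)}{12 + 122 \cdot 84} = \frac{\left(2999 + \left(-38\right)^{2}\right) \left(-3040\right)}{12 + 10248} = \frac{\left(2999 + 1444\right) \left(-3040\right)}{10260} = 4443 \left(-3040\right) \frac{1}{10260} = \left(-13506720\right) \frac{1}{10260} = - \frac{11848}{9}$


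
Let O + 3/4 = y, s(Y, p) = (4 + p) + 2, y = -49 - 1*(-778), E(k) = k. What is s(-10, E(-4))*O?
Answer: 2913/2 ≈ 1456.5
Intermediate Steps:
y = 729 (y = -49 + 778 = 729)
s(Y, p) = 6 + p
O = 2913/4 (O = -¾ + 729 = 2913/4 ≈ 728.25)
s(-10, E(-4))*O = (6 - 4)*(2913/4) = 2*(2913/4) = 2913/2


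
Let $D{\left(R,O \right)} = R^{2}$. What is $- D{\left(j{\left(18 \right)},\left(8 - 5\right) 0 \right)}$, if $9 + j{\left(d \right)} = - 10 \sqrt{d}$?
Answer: $-1881 - 540 \sqrt{2} \approx -2644.7$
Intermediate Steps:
$j{\left(d \right)} = -9 - 10 \sqrt{d}$
$- D{\left(j{\left(18 \right)},\left(8 - 5\right) 0 \right)} = - \left(-9 - 10 \sqrt{18}\right)^{2} = - \left(-9 - 10 \cdot 3 \sqrt{2}\right)^{2} = - \left(-9 - 30 \sqrt{2}\right)^{2}$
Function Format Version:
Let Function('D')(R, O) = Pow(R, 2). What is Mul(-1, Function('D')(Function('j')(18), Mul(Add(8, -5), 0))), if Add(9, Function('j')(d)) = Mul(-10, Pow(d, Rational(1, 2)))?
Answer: Add(-1881, Mul(-540, Pow(2, Rational(1, 2)))) ≈ -2644.7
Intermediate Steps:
Function('j')(d) = Add(-9, Mul(-10, Pow(d, Rational(1, 2))))
Mul(-1, Function('D')(Function('j')(18), Mul(Add(8, -5), 0))) = Mul(-1, Pow(Add(-9, Mul(-10, Pow(18, Rational(1, 2)))), 2)) = Mul(-1, Pow(Add(-9, Mul(-10, Mul(3, Pow(2, Rational(1, 2))))), 2)) = Mul(-1, Pow(Add(-9, Mul(-30, Pow(2, Rational(1, 2)))), 2))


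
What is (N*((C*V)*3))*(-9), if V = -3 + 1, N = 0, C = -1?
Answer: 0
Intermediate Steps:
V = -2
(N*((C*V)*3))*(-9) = (0*(-1*(-2)*3))*(-9) = (0*(2*3))*(-9) = (0*6)*(-9) = 0*(-9) = 0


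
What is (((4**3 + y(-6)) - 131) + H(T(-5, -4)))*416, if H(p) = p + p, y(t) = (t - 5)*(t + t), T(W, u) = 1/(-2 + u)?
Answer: 80704/3 ≈ 26901.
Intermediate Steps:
y(t) = 2*t*(-5 + t) (y(t) = (-5 + t)*(2*t) = 2*t*(-5 + t))
H(p) = 2*p
(((4**3 + y(-6)) - 131) + H(T(-5, -4)))*416 = (((4**3 + 2*(-6)*(-5 - 6)) - 131) + 2/(-2 - 4))*416 = (((64 + 2*(-6)*(-11)) - 131) + 2/(-6))*416 = (((64 + 132) - 131) + 2*(-1/6))*416 = ((196 - 131) - 1/3)*416 = (65 - 1/3)*416 = (194/3)*416 = 80704/3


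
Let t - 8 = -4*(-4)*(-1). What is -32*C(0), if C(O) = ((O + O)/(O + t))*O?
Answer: 0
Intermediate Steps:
t = -8 (t = 8 - 4*(-4)*(-1) = 8 + 16*(-1) = 8 - 16 = -8)
C(O) = 2*O²/(-8 + O) (C(O) = ((O + O)/(O - 8))*O = ((2*O)/(-8 + O))*O = (2*O/(-8 + O))*O = 2*O²/(-8 + O))
-32*C(0) = -64*0²/(-8 + 0) = -64*0/(-8) = -64*0*(-1)/8 = -32*0 = 0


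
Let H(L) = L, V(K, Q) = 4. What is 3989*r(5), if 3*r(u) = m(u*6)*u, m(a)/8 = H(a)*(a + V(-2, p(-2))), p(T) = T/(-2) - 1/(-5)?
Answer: 54250400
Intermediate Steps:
p(T) = ⅕ - T/2 (p(T) = T*(-½) - 1*(-⅕) = -T/2 + ⅕ = ⅕ - T/2)
m(a) = 8*a*(4 + a) (m(a) = 8*(a*(a + 4)) = 8*(a*(4 + a)) = 8*a*(4 + a))
r(u) = 16*u²*(4 + 6*u) (r(u) = ((8*(u*6)*(4 + u*6))*u)/3 = ((8*(6*u)*(4 + 6*u))*u)/3 = ((48*u*(4 + 6*u))*u)/3 = (48*u²*(4 + 6*u))/3 = 16*u²*(4 + 6*u))
3989*r(5) = 3989*(5²*(64 + 96*5)) = 3989*(25*(64 + 480)) = 3989*(25*544) = 3989*13600 = 54250400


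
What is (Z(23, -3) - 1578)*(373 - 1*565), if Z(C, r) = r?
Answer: 303552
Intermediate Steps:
(Z(23, -3) - 1578)*(373 - 1*565) = (-3 - 1578)*(373 - 1*565) = -1581*(373 - 565) = -1581*(-192) = 303552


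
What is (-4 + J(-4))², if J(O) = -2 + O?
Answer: 100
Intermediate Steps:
(-4 + J(-4))² = (-4 + (-2 - 4))² = (-4 - 6)² = (-10)² = 100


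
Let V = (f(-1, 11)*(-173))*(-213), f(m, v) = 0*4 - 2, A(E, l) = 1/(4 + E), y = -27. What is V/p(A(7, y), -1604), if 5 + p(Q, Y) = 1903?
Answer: -36849/949 ≈ -38.829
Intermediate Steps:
f(m, v) = -2 (f(m, v) = 0 - 2 = -2)
p(Q, Y) = 1898 (p(Q, Y) = -5 + 1903 = 1898)
V = -73698 (V = -2*(-173)*(-213) = 346*(-213) = -73698)
V/p(A(7, y), -1604) = -73698/1898 = -73698*1/1898 = -36849/949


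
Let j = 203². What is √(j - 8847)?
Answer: √32362 ≈ 179.89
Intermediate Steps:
j = 41209
√(j - 8847) = √(41209 - 8847) = √32362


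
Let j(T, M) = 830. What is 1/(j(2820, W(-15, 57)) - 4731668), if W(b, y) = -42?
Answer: -1/4730838 ≈ -2.1138e-7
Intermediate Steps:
1/(j(2820, W(-15, 57)) - 4731668) = 1/(830 - 4731668) = 1/(-4730838) = -1/4730838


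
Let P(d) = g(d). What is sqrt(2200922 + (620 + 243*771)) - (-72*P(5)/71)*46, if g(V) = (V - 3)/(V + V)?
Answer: 3312/355 + sqrt(2388895) ≈ 1554.9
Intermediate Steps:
g(V) = (-3 + V)/(2*V) (g(V) = (-3 + V)/((2*V)) = (-3 + V)*(1/(2*V)) = (-3 + V)/(2*V))
P(d) = (-3 + d)/(2*d)
sqrt(2200922 + (620 + 243*771)) - (-72*P(5)/71)*46 = sqrt(2200922 + (620 + 243*771)) - (-72*(1/2)*(-3 + 5)/5/71)*46 = sqrt(2200922 + (620 + 187353)) - (-72*(1/2)*(1/5)*2/71)*46 = sqrt(2200922 + 187973) - (-72/(5*71))*46 = sqrt(2388895) - (-72*1/355)*46 = sqrt(2388895) - (-72)*46/355 = sqrt(2388895) - 1*(-3312/355) = sqrt(2388895) + 3312/355 = 3312/355 + sqrt(2388895)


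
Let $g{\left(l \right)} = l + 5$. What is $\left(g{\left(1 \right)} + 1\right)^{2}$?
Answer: $49$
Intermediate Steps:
$g{\left(l \right)} = 5 + l$
$\left(g{\left(1 \right)} + 1\right)^{2} = \left(\left(5 + 1\right) + 1\right)^{2} = \left(6 + 1\right)^{2} = 7^{2} = 49$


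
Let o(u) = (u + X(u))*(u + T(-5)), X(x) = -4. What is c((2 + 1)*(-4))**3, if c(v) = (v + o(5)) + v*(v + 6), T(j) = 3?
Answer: 314432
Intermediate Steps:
o(u) = (-4 + u)*(3 + u) (o(u) = (u - 4)*(u + 3) = (-4 + u)*(3 + u))
c(v) = 8 + v + v*(6 + v) (c(v) = (v + (-12 + 5**2 - 1*5)) + v*(v + 6) = (v + (-12 + 25 - 5)) + v*(6 + v) = (v + 8) + v*(6 + v) = (8 + v) + v*(6 + v) = 8 + v + v*(6 + v))
c((2 + 1)*(-4))**3 = (8 + ((2 + 1)*(-4))**2 + 7*((2 + 1)*(-4)))**3 = (8 + (3*(-4))**2 + 7*(3*(-4)))**3 = (8 + (-12)**2 + 7*(-12))**3 = (8 + 144 - 84)**3 = 68**3 = 314432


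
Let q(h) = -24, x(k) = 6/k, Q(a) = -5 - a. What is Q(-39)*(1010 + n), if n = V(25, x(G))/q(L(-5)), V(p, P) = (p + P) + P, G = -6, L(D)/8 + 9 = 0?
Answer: 411689/12 ≈ 34307.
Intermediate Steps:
L(D) = -72 (L(D) = -72 + 8*0 = -72 + 0 = -72)
V(p, P) = p + 2*P (V(p, P) = (P + p) + P = p + 2*P)
n = -23/24 (n = (25 + 2*(6/(-6)))/(-24) = (25 + 2*(6*(-⅙)))*(-1/24) = (25 + 2*(-1))*(-1/24) = (25 - 2)*(-1/24) = 23*(-1/24) = -23/24 ≈ -0.95833)
Q(-39)*(1010 + n) = (-5 - 1*(-39))*(1010 - 23/24) = (-5 + 39)*(24217/24) = 34*(24217/24) = 411689/12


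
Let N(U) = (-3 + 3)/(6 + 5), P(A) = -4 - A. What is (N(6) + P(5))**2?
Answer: 81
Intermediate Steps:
N(U) = 0 (N(U) = 0/11 = 0*(1/11) = 0)
(N(6) + P(5))**2 = (0 + (-4 - 1*5))**2 = (0 + (-4 - 5))**2 = (0 - 9)**2 = (-9)**2 = 81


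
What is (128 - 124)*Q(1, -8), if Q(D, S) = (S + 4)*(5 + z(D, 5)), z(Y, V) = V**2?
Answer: -480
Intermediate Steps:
Q(D, S) = 120 + 30*S (Q(D, S) = (S + 4)*(5 + 5**2) = (4 + S)*(5 + 25) = (4 + S)*30 = 120 + 30*S)
(128 - 124)*Q(1, -8) = (128 - 124)*(120 + 30*(-8)) = 4*(120 - 240) = 4*(-120) = -480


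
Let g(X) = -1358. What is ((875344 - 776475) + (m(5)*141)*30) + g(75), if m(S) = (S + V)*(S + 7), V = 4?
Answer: 554351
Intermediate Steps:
m(S) = (4 + S)*(7 + S) (m(S) = (S + 4)*(S + 7) = (4 + S)*(7 + S))
((875344 - 776475) + (m(5)*141)*30) + g(75) = ((875344 - 776475) + ((28 + 5² + 11*5)*141)*30) - 1358 = (98869 + ((28 + 25 + 55)*141)*30) - 1358 = (98869 + (108*141)*30) - 1358 = (98869 + 15228*30) - 1358 = (98869 + 456840) - 1358 = 555709 - 1358 = 554351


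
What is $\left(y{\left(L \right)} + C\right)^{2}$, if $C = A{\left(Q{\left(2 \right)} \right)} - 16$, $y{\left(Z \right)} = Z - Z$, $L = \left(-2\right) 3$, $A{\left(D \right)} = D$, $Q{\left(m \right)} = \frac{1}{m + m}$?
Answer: $\frac{3969}{16} \approx 248.06$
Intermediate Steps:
$Q{\left(m \right)} = \frac{1}{2 m}$
$L = -6$
$y{\left(Z \right)} = 0$
$C = - \frac{63}{4}$ ($C = \frac{1}{2 \cdot 2} - 16 = \frac{1}{2} \cdot \frac{1}{2} - 16 = \frac{1}{4} - 16 = - \frac{63}{4} \approx -15.75$)
$\left(y{\left(L \right)} + C\right)^{2} = \left(0 - \frac{63}{4}\right)^{2} = \left(- \frac{63}{4}\right)^{2} = \frac{3969}{16}$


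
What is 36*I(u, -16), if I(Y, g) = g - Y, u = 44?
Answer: -2160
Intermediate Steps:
36*I(u, -16) = 36*(-16 - 1*44) = 36*(-16 - 44) = 36*(-60) = -2160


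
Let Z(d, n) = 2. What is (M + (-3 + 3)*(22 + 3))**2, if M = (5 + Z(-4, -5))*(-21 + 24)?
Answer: 441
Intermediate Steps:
M = 21 (M = (5 + 2)*(-21 + 24) = 7*3 = 21)
(M + (-3 + 3)*(22 + 3))**2 = (21 + (-3 + 3)*(22 + 3))**2 = (21 + 0*25)**2 = (21 + 0)**2 = 21**2 = 441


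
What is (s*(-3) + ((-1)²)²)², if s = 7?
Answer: 400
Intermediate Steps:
(s*(-3) + ((-1)²)²)² = (7*(-3) + ((-1)²)²)² = (-21 + 1²)² = (-21 + 1)² = (-20)² = 400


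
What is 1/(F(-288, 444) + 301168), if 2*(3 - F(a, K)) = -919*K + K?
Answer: 1/504967 ≈ 1.9803e-6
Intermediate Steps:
F(a, K) = 3 + 459*K (F(a, K) = 3 - (-919*K + K)/2 = 3 - (-459)*K = 3 + 459*K)
1/(F(-288, 444) + 301168) = 1/((3 + 459*444) + 301168) = 1/((3 + 203796) + 301168) = 1/(203799 + 301168) = 1/504967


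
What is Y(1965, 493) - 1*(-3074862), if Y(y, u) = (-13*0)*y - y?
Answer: 3072897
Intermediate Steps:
Y(y, u) = -y (Y(y, u) = 0*y - y = 0 - y = -y)
Y(1965, 493) - 1*(-3074862) = -1*1965 - 1*(-3074862) = -1965 + 3074862 = 3072897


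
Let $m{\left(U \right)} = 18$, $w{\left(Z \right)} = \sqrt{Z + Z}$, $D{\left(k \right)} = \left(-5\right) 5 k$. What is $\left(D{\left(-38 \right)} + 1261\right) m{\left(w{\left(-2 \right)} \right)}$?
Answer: $39798$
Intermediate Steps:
$D{\left(k \right)} = - 25 k$
$w{\left(Z \right)} = \sqrt{2} \sqrt{Z}$ ($w{\left(Z \right)} = \sqrt{2 Z} = \sqrt{2} \sqrt{Z}$)
$\left(D{\left(-38 \right)} + 1261\right) m{\left(w{\left(-2 \right)} \right)} = \left(\left(-25\right) \left(-38\right) + 1261\right) 18 = \left(950 + 1261\right) 18 = 2211 \cdot 18 = 39798$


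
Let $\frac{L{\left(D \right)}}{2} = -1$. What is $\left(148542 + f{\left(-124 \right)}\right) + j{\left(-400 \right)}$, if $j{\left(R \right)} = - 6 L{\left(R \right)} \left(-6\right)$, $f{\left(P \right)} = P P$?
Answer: $163846$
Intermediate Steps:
$f{\left(P \right)} = P^{2}$
$L{\left(D \right)} = -2$ ($L{\left(D \right)} = 2 \left(-1\right) = -2$)
$j{\left(R \right)} = -72$ ($j{\left(R \right)} = \left(-6\right) \left(-2\right) \left(-6\right) = 12 \left(-6\right) = -72$)
$\left(148542 + f{\left(-124 \right)}\right) + j{\left(-400 \right)} = \left(148542 + \left(-124\right)^{2}\right) - 72 = \left(148542 + 15376\right) - 72 = 163918 - 72 = 163846$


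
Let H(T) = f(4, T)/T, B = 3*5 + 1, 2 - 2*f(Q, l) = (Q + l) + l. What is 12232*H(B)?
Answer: -25993/2 ≈ -12997.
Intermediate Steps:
f(Q, l) = 1 - l - Q/2 (f(Q, l) = 1 - ((Q + l) + l)/2 = 1 - (Q + 2*l)/2 = 1 + (-l - Q/2) = 1 - l - Q/2)
B = 16 (B = 15 + 1 = 16)
H(T) = (-1 - T)/T (H(T) = (1 - T - ½*4)/T = (1 - T - 2)/T = (-1 - T)/T)
12232*H(B) = 12232*((-1 - 1*16)/16) = 12232*((-1 - 16)/16) = 12232*((1/16)*(-17)) = 12232*(-17/16) = -25993/2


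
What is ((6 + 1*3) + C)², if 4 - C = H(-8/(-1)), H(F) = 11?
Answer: 4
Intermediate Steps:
C = -7 (C = 4 - 1*11 = 4 - 11 = -7)
((6 + 1*3) + C)² = ((6 + 1*3) - 7)² = ((6 + 3) - 7)² = (9 - 7)² = 2² = 4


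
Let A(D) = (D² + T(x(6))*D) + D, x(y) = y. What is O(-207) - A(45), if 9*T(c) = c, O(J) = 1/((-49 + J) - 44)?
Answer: -630001/300 ≈ -2100.0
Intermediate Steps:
O(J) = 1/(-93 + J)
T(c) = c/9
A(D) = D² + 5*D/3 (A(D) = (D² + ((⅑)*6)*D) + D = (D² + 2*D/3) + D = D² + 5*D/3)
O(-207) - A(45) = 1/(-93 - 207) - 45*(5 + 3*45)/3 = 1/(-300) - 45*(5 + 135)/3 = -1/300 - 45*140/3 = -1/300 - 1*2100 = -1/300 - 2100 = -630001/300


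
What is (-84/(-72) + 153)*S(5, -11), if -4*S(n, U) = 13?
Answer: -12025/24 ≈ -501.04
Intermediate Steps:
S(n, U) = -13/4 (S(n, U) = -¼*13 = -13/4)
(-84/(-72) + 153)*S(5, -11) = (-84/(-72) + 153)*(-13/4) = (-84*(-1/72) + 153)*(-13/4) = (7/6 + 153)*(-13/4) = (925/6)*(-13/4) = -12025/24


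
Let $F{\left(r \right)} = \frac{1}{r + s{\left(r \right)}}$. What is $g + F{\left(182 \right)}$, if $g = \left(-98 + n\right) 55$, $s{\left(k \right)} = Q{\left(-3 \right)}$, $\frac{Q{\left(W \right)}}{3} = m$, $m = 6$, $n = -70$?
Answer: $- \frac{1847999}{200} \approx -9240.0$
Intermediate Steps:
$Q{\left(W \right)} = 18$ ($Q{\left(W \right)} = 3 \cdot 6 = 18$)
$s{\left(k \right)} = 18$
$g = -9240$ ($g = \left(-98 - 70\right) 55 = \left(-168\right) 55 = -9240$)
$F{\left(r \right)} = \frac{1}{18 + r}$ ($F{\left(r \right)} = \frac{1}{r + 18} = \frac{1}{18 + r}$)
$g + F{\left(182 \right)} = -9240 + \frac{1}{18 + 182} = -9240 + \frac{1}{200} = - \frac{1847999}{200}$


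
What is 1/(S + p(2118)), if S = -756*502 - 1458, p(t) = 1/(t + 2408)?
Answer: -4526/1724270219 ≈ -2.6249e-6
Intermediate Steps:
p(t) = 1/(2408 + t)
S = -380970 (S = -379512 - 1458 = -380970)
1/(S + p(2118)) = 1/(-380970 + 1/(2408 + 2118)) = 1/(-380970 + 1/4526) = 1/(-1724270219/4526) = -4526/1724270219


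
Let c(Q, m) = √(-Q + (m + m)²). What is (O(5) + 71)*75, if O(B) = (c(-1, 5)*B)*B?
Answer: 5325 + 1875*√101 ≈ 24169.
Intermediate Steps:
c(Q, m) = √(-Q + 4*m²) (c(Q, m) = √(-Q + (2*m)²) = √(-Q + 4*m²))
O(B) = √101*B² (O(B) = (√(-1*(-1) + 4*5²)*B)*B = (√(1 + 4*25)*B)*B = (√(1 + 100)*B)*B = (√101*B)*B = (B*√101)*B = √101*B²)
(O(5) + 71)*75 = (√101*5² + 71)*75 = (√101*25 + 71)*75 = (25*√101 + 71)*75 = (71 + 25*√101)*75 = 5325 + 1875*√101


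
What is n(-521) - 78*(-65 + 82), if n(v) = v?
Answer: -1847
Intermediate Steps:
n(-521) - 78*(-65 + 82) = -521 - 78*(-65 + 82) = -521 - 78*17 = -521 - 1*1326 = -521 - 1326 = -1847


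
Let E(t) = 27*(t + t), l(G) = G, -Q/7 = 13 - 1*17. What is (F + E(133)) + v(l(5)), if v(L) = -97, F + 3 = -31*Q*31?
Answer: -19826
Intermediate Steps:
Q = 28 (Q = -7*(13 - 1*17) = -7*(13 - 17) = -7*(-4) = 28)
F = -26911 (F = -3 - 31*28*31 = -3 - 868*31 = -3 - 26908 = -26911)
E(t) = 54*t (E(t) = 27*(2*t) = 54*t)
(F + E(133)) + v(l(5)) = (-26911 + 54*133) - 97 = (-26911 + 7182) - 97 = -19729 - 97 = -19826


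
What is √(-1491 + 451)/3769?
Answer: 4*I*√65/3769 ≈ 0.0085564*I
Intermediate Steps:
√(-1491 + 451)/3769 = √(-1040)*(1/3769) = (4*I*√65)*(1/3769) = 4*I*√65/3769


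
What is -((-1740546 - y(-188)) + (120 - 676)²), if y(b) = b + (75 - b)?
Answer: 1431485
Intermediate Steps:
y(b) = 75
-((-1740546 - y(-188)) + (120 - 676)²) = -((-1740546 - 1*75) + (120 - 676)²) = -((-1740546 - 75) + (-556)²) = -(-1740621 + 309136) = -1*(-1431485) = 1431485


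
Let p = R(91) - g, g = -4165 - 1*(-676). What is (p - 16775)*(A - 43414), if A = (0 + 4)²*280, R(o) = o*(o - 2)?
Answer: 201950658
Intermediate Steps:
g = -3489 (g = -4165 + 676 = -3489)
R(o) = o*(-2 + o)
A = 4480 (A = 4²*280 = 16*280 = 4480)
p = 11588 (p = 91*(-2 + 91) - 1*(-3489) = 91*89 + 3489 = 8099 + 3489 = 11588)
(p - 16775)*(A - 43414) = (11588 - 16775)*(4480 - 43414) = -5187*(-38934) = 201950658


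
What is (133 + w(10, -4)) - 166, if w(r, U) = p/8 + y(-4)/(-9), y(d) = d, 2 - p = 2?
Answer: -293/9 ≈ -32.556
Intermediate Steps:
p = 0 (p = 2 - 1*2 = 2 - 2 = 0)
w(r, U) = 4/9 (w(r, U) = 0/8 - 4/(-9) = 0*(⅛) - 4*(-⅑) = 0 + 4/9 = 4/9)
(133 + w(10, -4)) - 166 = (133 + 4/9) - 166 = 1201/9 - 166 = -293/9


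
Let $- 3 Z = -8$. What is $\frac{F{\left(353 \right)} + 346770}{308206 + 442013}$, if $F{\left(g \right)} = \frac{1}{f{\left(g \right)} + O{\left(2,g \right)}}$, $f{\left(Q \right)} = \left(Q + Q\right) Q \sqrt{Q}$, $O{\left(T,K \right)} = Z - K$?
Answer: $\frac{22808477109799122781}{49344963199920371731} + \frac{747654 \sqrt{353}}{49344963199920371731} \approx 0.46222$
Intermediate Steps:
$Z = \frac{8}{3}$ ($Z = \left(- \frac{1}{3}\right) \left(-8\right) = \frac{8}{3} \approx 2.6667$)
$O{\left(T,K \right)} = \frac{8}{3} - K$
$f{\left(Q \right)} = 2 Q^{\frac{5}{2}}$ ($f{\left(Q \right)} = 2 Q Q \sqrt{Q} = 2 Q^{2} \sqrt{Q} = 2 Q^{\frac{5}{2}}$)
$F{\left(g \right)} = \frac{1}{\frac{8}{3} - g + 2 g^{\frac{5}{2}}}$ ($F{\left(g \right)} = \frac{1}{2 g^{\frac{5}{2}} - \left(- \frac{8}{3} + g\right)} = \frac{1}{\frac{8}{3} - g + 2 g^{\frac{5}{2}}}$)
$\frac{F{\left(353 \right)} + 346770}{308206 + 442013} = \frac{\frac{3}{8 - 1059 + 6 \cdot 353^{\frac{5}{2}}} + 346770}{308206 + 442013} = \frac{\frac{3}{8 - 1059 + 6 \cdot 124609 \sqrt{353}} + 346770}{750219} = \left(\frac{3}{8 - 1059 + 747654 \sqrt{353}} + 346770\right) \frac{1}{750219} = \left(\frac{3}{-1051 + 747654 \sqrt{353}} + 346770\right) \frac{1}{750219} = \left(346770 + \frac{3}{-1051 + 747654 \sqrt{353}}\right) \frac{1}{750219} = \frac{115590}{250073} + \frac{1}{250073 \left(-1051 + 747654 \sqrt{353}\right)}$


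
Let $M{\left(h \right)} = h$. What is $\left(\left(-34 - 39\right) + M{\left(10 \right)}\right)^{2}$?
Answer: $3969$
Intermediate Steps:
$\left(\left(-34 - 39\right) + M{\left(10 \right)}\right)^{2} = \left(\left(-34 - 39\right) + 10\right)^{2} = \left(-73 + 10\right)^{2} = \left(-63\right)^{2} = 3969$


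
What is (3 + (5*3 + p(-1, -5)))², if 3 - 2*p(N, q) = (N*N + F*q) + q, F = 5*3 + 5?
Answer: 20449/4 ≈ 5112.3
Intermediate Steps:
F = 20 (F = 15 + 5 = 20)
p(N, q) = 3/2 - 21*q/2 - N²/2 (p(N, q) = 3/2 - ((N*N + 20*q) + q)/2 = 3/2 - ((N² + 20*q) + q)/2 = 3/2 - (N² + 21*q)/2 = 3/2 + (-21*q/2 - N²/2) = 3/2 - 21*q/2 - N²/2)
(3 + (5*3 + p(-1, -5)))² = (3 + (5*3 + (3/2 - 21/2*(-5) - ½*(-1)²)))² = (3 + (15 + (3/2 + 105/2 - ½*1)))² = (3 + (15 + (3/2 + 105/2 - ½)))² = (3 + (15 + 107/2))² = (3 + 137/2)² = (143/2)² = 20449/4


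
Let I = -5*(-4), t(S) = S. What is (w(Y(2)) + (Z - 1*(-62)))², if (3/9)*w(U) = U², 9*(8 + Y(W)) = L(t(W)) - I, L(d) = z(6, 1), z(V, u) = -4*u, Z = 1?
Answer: 1471369/9 ≈ 1.6349e+5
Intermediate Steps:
I = 20
L(d) = -4 (L(d) = -4*1 = -4)
Y(W) = -32/3 (Y(W) = -8 + (-4 - 1*20)/9 = -8 + (-4 - 20)/9 = -8 + (⅑)*(-24) = -8 - 8/3 = -32/3)
w(U) = 3*U²
(w(Y(2)) + (Z - 1*(-62)))² = (3*(-32/3)² + (1 - 1*(-62)))² = (3*(1024/9) + (1 + 62))² = (1024/3 + 63)² = (1213/3)² = 1471369/9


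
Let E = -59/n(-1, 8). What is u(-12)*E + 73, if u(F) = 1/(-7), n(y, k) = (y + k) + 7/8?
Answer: 32665/441 ≈ 74.070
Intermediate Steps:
n(y, k) = 7/8 + k + y (n(y, k) = (k + y) + 7*(⅛) = (k + y) + 7/8 = 7/8 + k + y)
u(F) = -⅐
E = -472/63 (E = -59/(7/8 + 8 - 1) = -59/63/8 = -59*8/63 = -472/63 ≈ -7.4921)
u(-12)*E + 73 = -⅐*(-472/63) + 73 = 472/441 + 73 = 32665/441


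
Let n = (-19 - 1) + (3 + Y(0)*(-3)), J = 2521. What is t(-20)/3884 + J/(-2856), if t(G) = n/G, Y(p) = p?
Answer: -24472841/27731760 ≈ -0.88248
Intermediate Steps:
n = -17 (n = (-19 - 1) + (3 + 0*(-3)) = -20 + (3 + 0) = -20 + 3 = -17)
t(G) = -17/G
t(-20)/3884 + J/(-2856) = -17/(-20)/3884 + 2521/(-2856) = -17*(-1/20)*(1/3884) + 2521*(-1/2856) = (17/20)*(1/3884) - 2521/2856 = 17/77680 - 2521/2856 = -24472841/27731760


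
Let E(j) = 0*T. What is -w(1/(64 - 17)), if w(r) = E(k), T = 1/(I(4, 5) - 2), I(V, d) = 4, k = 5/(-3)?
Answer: 0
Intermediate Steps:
k = -5/3 (k = 5*(-⅓) = -5/3 ≈ -1.6667)
T = ½ (T = 1/(4 - 2) = 1/2 = ½ ≈ 0.50000)
E(j) = 0 (E(j) = 0*(½) = 0)
w(r) = 0
-w(1/(64 - 17)) = -1*0 = 0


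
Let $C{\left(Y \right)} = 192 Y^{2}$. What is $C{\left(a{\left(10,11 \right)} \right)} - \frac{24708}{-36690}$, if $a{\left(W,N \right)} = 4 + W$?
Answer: $\frac{230123798}{6115} \approx 37633.0$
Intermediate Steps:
$C{\left(a{\left(10,11 \right)} \right)} - \frac{24708}{-36690} = 192 \left(4 + 10\right)^{2} - \frac{24708}{-36690} = 192 \cdot 14^{2} - 24708 \left(- \frac{1}{36690}\right) = 192 \cdot 196 - - \frac{4118}{6115} = 37632 + \frac{4118}{6115} = \frac{230123798}{6115}$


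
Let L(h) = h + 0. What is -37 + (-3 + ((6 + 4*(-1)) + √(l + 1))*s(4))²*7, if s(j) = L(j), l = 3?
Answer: 1146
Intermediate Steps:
L(h) = h
s(j) = j
-37 + (-3 + ((6 + 4*(-1)) + √(l + 1))*s(4))²*7 = -37 + (-3 + ((6 + 4*(-1)) + √(3 + 1))*4)²*7 = -37 + (-3 + ((6 - 4) + √4)*4)²*7 = -37 + (-3 + (2 + 2)*4)²*7 = -37 + (-3 + 4*4)²*7 = -37 + (-3 + 16)²*7 = -37 + 13²*7 = -37 + 169*7 = -37 + 1183 = 1146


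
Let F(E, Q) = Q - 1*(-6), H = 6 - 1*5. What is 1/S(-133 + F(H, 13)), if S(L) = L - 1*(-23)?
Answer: -1/91 ≈ -0.010989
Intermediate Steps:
H = 1 (H = 6 - 5 = 1)
F(E, Q) = 6 + Q (F(E, Q) = Q + 6 = 6 + Q)
S(L) = 23 + L (S(L) = L + 23 = 23 + L)
1/S(-133 + F(H, 13)) = 1/(23 + (-133 + (6 + 13))) = 1/(23 + (-133 + 19)) = 1/(23 - 114) = 1/(-91) = -1/91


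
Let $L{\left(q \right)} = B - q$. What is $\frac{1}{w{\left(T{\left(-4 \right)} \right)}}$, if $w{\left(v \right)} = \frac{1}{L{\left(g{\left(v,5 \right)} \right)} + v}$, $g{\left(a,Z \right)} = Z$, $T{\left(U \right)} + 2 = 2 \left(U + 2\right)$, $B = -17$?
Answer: $-28$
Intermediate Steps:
$T{\left(U \right)} = 2 + 2 U$ ($T{\left(U \right)} = -2 + 2 \left(U + 2\right) = -2 + 2 \left(2 + U\right) = -2 + \left(4 + 2 U\right) = 2 + 2 U$)
$L{\left(q \right)} = -17 - q$
$w{\left(v \right)} = \frac{1}{-22 + v}$ ($w{\left(v \right)} = \frac{1}{\left(-17 - 5\right) + v} = \frac{1}{-22 + v}$)
$\frac{1}{w{\left(T{\left(-4 \right)} \right)}} = \frac{1}{\frac{1}{-22 + \left(2 + 2 \left(-4\right)\right)}} = \frac{1}{\frac{1}{-22 + \left(2 - 8\right)}} = \frac{1}{\frac{1}{-22 - 6}} = \frac{1}{\frac{1}{-28}} = \frac{1}{- \frac{1}{28}} = -28$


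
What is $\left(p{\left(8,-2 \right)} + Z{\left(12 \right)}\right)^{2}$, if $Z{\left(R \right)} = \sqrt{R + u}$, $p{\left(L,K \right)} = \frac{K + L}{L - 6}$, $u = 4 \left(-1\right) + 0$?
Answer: $17 + 12 \sqrt{2} \approx 33.971$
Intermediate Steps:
$u = -4$ ($u = -4 + 0 = -4$)
$p{\left(L,K \right)} = \frac{K + L}{-6 + L}$
$Z{\left(R \right)} = \sqrt{-4 + R}$ ($Z{\left(R \right)} = \sqrt{R - 4} = \sqrt{-4 + R}$)
$\left(p{\left(8,-2 \right)} + Z{\left(12 \right)}\right)^{2} = \left(\frac{-2 + 8}{-6 + 8} + \sqrt{-4 + 12}\right)^{2} = \left(\frac{1}{2} \cdot 6 + \sqrt{8}\right)^{2} = \left(\frac{1}{2} \cdot 6 + 2 \sqrt{2}\right)^{2} = \left(3 + 2 \sqrt{2}\right)^{2}$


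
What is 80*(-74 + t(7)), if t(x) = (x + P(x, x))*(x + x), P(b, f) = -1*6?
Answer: -4800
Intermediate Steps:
P(b, f) = -6
t(x) = 2*x*(-6 + x) (t(x) = (x - 6)*(x + x) = (-6 + x)*(2*x) = 2*x*(-6 + x))
80*(-74 + t(7)) = 80*(-74 + 2*7*(-6 + 7)) = 80*(-74 + 2*7*1) = 80*(-74 + 14) = 80*(-60) = -4800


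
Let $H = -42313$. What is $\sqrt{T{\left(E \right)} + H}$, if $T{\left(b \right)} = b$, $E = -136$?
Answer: $i \sqrt{42449} \approx 206.03 i$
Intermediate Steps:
$\sqrt{T{\left(E \right)} + H} = \sqrt{-136 - 42313} = \sqrt{-42449} = i \sqrt{42449}$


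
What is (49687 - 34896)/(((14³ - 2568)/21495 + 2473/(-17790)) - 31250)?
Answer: -125689332790/265553924191 ≈ -0.47331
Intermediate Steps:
(49687 - 34896)/(((14³ - 2568)/21495 + 2473/(-17790)) - 31250) = 14791/(((2744 - 2568)*(1/21495) + 2473*(-1/17790)) - 31250) = 14791/((176*(1/21495) - 2473/17790) - 31250) = 14791/((176/21495 - 2473/17790) - 31250) = 14791/(-1111691/8497690 - 31250) = 14791/(-265553924191/8497690) = 14791*(-8497690/265553924191) = -125689332790/265553924191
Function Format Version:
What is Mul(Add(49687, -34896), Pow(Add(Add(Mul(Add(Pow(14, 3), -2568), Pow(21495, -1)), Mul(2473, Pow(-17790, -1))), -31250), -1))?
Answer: Rational(-125689332790, 265553924191) ≈ -0.47331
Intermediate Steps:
Mul(Add(49687, -34896), Pow(Add(Add(Mul(Add(Pow(14, 3), -2568), Pow(21495, -1)), Mul(2473, Pow(-17790, -1))), -31250), -1)) = Mul(14791, Pow(Add(Add(Mul(Add(2744, -2568), Rational(1, 21495)), Mul(2473, Rational(-1, 17790))), -31250), -1)) = Mul(14791, Pow(Add(Add(Mul(176, Rational(1, 21495)), Rational(-2473, 17790)), -31250), -1)) = Mul(14791, Pow(Add(Add(Rational(176, 21495), Rational(-2473, 17790)), -31250), -1)) = Mul(14791, Pow(Add(Rational(-1111691, 8497690), -31250), -1)) = Mul(14791, Pow(Rational(-265553924191, 8497690), -1)) = Mul(14791, Rational(-8497690, 265553924191)) = Rational(-125689332790, 265553924191)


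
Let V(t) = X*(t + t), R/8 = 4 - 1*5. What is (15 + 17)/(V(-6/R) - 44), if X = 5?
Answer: -64/73 ≈ -0.87671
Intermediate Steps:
R = -8 (R = 8*(4 - 1*5) = 8*(4 - 5) = 8*(-1) = -8)
V(t) = 10*t (V(t) = 5*(t + t) = 5*(2*t) = 10*t)
(15 + 17)/(V(-6/R) - 44) = (15 + 17)/(10*(-6/(-8)) - 44) = 32/(10*(-6*(-1/8)) - 44) = 32/(10*(3/4) - 44) = 32/(15/2 - 44) = 32/(-73/2) = 32*(-2/73) = -64/73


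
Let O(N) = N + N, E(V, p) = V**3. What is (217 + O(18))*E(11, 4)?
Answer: 336743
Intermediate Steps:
O(N) = 2*N
(217 + O(18))*E(11, 4) = (217 + 2*18)*11**3 = (217 + 36)*1331 = 253*1331 = 336743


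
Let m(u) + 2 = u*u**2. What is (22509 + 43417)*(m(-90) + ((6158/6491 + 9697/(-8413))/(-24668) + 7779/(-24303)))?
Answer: -37462147621929852346339263/779483693408246 ≈ -4.8060e+10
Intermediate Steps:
m(u) = -2 + u**3 (m(u) = -2 + u*u**2 = -2 + u**3)
(22509 + 43417)*(m(-90) + ((6158/6491 + 9697/(-8413))/(-24668) + 7779/(-24303))) = (22509 + 43417)*((-2 + (-90)**3) + ((6158/6491 + 9697/(-8413))/(-24668) + 7779/(-24303))) = 65926*((-2 - 729000) + ((6158*(1/6491) + 9697*(-1/8413))*(-1/24668) + 7779*(-1/24303))) = 65926*(-729002 + ((6158/6491 - 9697/8413)*(-1/24668) - 2593/8101)) = 65926*(-729002 + (-11135973/54608783*(-1/24668) - 2593/8101)) = 65926*(-729002 + (11135973/1347089459044 - 2593/8101)) = 65926*(-729002 - 3492912754783819/10912771707715444) = 65926*(-7955435893380728890707/10912771707715444) = -37462147621929852346339263/779483693408246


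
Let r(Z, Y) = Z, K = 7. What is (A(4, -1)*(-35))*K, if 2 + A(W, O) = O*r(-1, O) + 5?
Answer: -980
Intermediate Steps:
A(W, O) = 3 - O (A(W, O) = -2 + (O*(-1) + 5) = -2 + (-O + 5) = -2 + (5 - O) = 3 - O)
(A(4, -1)*(-35))*K = ((3 - 1*(-1))*(-35))*7 = ((3 + 1)*(-35))*7 = (4*(-35))*7 = -140*7 = -980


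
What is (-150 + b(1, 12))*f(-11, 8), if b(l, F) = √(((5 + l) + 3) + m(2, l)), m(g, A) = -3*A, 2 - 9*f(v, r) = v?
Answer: -650/3 + 13*√6/9 ≈ -213.13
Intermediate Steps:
f(v, r) = 2/9 - v/9
b(l, F) = √(8 - 2*l) (b(l, F) = √(((5 + l) + 3) - 3*l) = √((8 + l) - 3*l) = √(8 - 2*l))
(-150 + b(1, 12))*f(-11, 8) = (-150 + √(8 - 2*1))*(2/9 - ⅑*(-11)) = (-150 + √(8 - 2))*(2/9 + 11/9) = (-150 + √6)*(13/9) = -650/3 + 13*√6/9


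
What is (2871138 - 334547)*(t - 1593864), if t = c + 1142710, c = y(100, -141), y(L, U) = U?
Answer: -1144750835345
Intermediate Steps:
c = -141
t = 1142569 (t = -141 + 1142710 = 1142569)
(2871138 - 334547)*(t - 1593864) = (2871138 - 334547)*(1142569 - 1593864) = 2536591*(-451295) = -1144750835345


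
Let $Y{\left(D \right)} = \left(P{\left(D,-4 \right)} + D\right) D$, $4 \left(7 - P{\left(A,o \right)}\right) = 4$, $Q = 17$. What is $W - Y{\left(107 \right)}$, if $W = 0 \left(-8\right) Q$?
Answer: $-12091$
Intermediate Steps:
$P{\left(A,o \right)} = 6$ ($P{\left(A,o \right)} = 7 - 1 = 6$)
$Y{\left(D \right)} = D \left(6 + D\right)$ ($Y{\left(D \right)} = \left(6 + D\right) D = D \left(6 + D\right)$)
$W = 0$ ($W = 0 \left(-8\right) 17 = 0 \cdot 17 = 0$)
$W - Y{\left(107 \right)} = 0 - 107 \left(6 + 107\right) = 0 - 107 \cdot 113 = 0 - 12091 = -12091$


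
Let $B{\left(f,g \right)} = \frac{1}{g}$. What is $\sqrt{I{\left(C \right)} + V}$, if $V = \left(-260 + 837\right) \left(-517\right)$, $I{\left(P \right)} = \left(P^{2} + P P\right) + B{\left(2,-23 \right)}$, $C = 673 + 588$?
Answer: $\frac{\sqrt{1524542534}}{23} \approx 1697.6$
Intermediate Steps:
$C = 1261$
$I{\left(P \right)} = - \frac{1}{23} + 2 P^{2}$ ($I{\left(P \right)} = \left(P^{2} + P P\right) + \frac{1}{-23} = \left(P^{2} + P^{2}\right) - \frac{1}{23} = 2 P^{2} - \frac{1}{23} = - \frac{1}{23} + 2 P^{2}$)
$V = -298309$ ($V = 577 \left(-517\right) = -298309$)
$\sqrt{I{\left(C \right)} + V} = \sqrt{\left(- \frac{1}{23} + 2 \cdot 1261^{2}\right) - 298309} = \sqrt{\left(- \frac{1}{23} + 2 \cdot 1590121\right) - 298309} = \sqrt{\left(- \frac{1}{23} + 3180242\right) - 298309} = \sqrt{\frac{73145565}{23} - 298309} = \sqrt{\frac{66284458}{23}} = \frac{\sqrt{1524542534}}{23}$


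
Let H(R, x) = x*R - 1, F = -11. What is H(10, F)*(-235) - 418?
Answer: 25667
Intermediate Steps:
H(R, x) = -1 + R*x (H(R, x) = R*x - 1 = -1 + R*x)
H(10, F)*(-235) - 418 = (-1 + 10*(-11))*(-235) - 418 = (-1 - 110)*(-235) - 418 = -111*(-235) - 418 = 26085 - 418 = 25667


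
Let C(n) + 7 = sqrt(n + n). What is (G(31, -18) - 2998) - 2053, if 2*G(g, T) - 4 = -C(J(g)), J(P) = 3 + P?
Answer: -10091/2 - sqrt(17) ≈ -5049.6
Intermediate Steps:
C(n) = -7 + sqrt(2)*sqrt(n) (C(n) = -7 + sqrt(n + n) = -7 + sqrt(2*n) = -7 + sqrt(2)*sqrt(n))
G(g, T) = 11/2 - sqrt(2)*sqrt(3 + g)/2 (G(g, T) = 2 + (-(-7 + sqrt(2)*sqrt(3 + g)))/2 = 2 + (7 - sqrt(2)*sqrt(3 + g))/2 = 2 + (7/2 - sqrt(2)*sqrt(3 + g)/2) = 11/2 - sqrt(2)*sqrt(3 + g)/2)
(G(31, -18) - 2998) - 2053 = ((11/2 - sqrt(6 + 2*31)/2) - 2998) - 2053 = ((11/2 - sqrt(6 + 62)/2) - 2998) - 2053 = ((11/2 - sqrt(17)) - 2998) - 2053 = (-5985/2 - sqrt(17)) - 2053 = -10091/2 - sqrt(17)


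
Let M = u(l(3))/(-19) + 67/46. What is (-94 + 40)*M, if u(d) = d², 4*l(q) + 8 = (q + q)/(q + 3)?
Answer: -244539/3496 ≈ -69.948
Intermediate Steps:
l(q) = -2 + q/(2*(3 + q)) (l(q) = -2 + ((q + q)/(q + 3))/4 = -2 + ((2*q)/(3 + q))/4 = -2 + (2*q/(3 + q))/4 = -2 + q/(2*(3 + q)))
M = 9057/6992 (M = (3*(-4 - 1*3)/(2*(3 + 3)))²/(-19) + 67/46 = ((3/2)*(-4 - 3)/6)²*(-1/19) + 67*(1/46) = ((3/2)*(⅙)*(-7))²*(-1/19) + 67/46 = (-7/4)²*(-1/19) + 67/46 = (49/16)*(-1/19) + 67/46 = -49/304 + 67/46 = 9057/6992 ≈ 1.2953)
(-94 + 40)*M = (-94 + 40)*(9057/6992) = -54*9057/6992 = -244539/3496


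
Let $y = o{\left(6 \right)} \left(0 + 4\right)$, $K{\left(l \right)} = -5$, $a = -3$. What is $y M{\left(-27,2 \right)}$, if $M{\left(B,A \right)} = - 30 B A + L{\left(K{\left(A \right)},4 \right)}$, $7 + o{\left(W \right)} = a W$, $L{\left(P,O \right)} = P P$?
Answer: $-164500$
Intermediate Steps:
$L{\left(P,O \right)} = P^{2}$
$o{\left(W \right)} = -7 - 3 W$
$M{\left(B,A \right)} = 25 - 30 A B$ ($M{\left(B,A \right)} = - 30 B A + \left(-5\right)^{2} = - 30 A B + 25 = 25 - 30 A B$)
$y = -100$ ($y = \left(-7 - 18\right) \left(0 + 4\right) = \left(-7 - 18\right) 4 = \left(-25\right) 4 = -100$)
$y M{\left(-27,2 \right)} = - 100 \left(25 - 60 \left(-27\right)\right) = - 100 \left(25 + 1620\right) = \left(-100\right) 1645 = -164500$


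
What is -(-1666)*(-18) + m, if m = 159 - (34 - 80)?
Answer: -29783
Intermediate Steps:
m = 205 (m = 159 - 1*(-46) = 159 + 46 = 205)
-(-1666)*(-18) + m = -(-1666)*(-18) + 205 = -238*126 + 205 = -29988 + 205 = -29783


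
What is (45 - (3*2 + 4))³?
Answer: 42875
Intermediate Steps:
(45 - (3*2 + 4))³ = (45 - (6 + 4))³ = (45 - 1*10)³ = (45 - 10)³ = 35³ = 42875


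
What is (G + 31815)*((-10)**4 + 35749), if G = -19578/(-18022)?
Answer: 13115998300746/9011 ≈ 1.4556e+9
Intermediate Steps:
G = 9789/9011 (G = -19578*(-1/18022) = 9789/9011 ≈ 1.0863)
(G + 31815)*((-10)**4 + 35749) = (9789/9011 + 31815)*((-10)**4 + 35749) = 286694754*(10000 + 35749)/9011 = (286694754/9011)*45749 = 13115998300746/9011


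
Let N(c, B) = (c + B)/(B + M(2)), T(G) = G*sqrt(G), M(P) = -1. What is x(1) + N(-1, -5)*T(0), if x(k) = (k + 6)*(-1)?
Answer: -7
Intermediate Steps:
T(G) = G**(3/2)
N(c, B) = (B + c)/(-1 + B) (N(c, B) = (c + B)/(B - 1) = (B + c)/(-1 + B))
x(k) = -6 - k (x(k) = (6 + k)*(-1) = -6 - k)
x(1) + N(-1, -5)*T(0) = (-6 - 1*1) + ((-5 - 1)/(-1 - 5))*0**(3/2) = (-6 - 1) + (-6/(-6))*0 = -7 - 1/6*(-6)*0 = -7 + 1*0 = -7 + 0 = -7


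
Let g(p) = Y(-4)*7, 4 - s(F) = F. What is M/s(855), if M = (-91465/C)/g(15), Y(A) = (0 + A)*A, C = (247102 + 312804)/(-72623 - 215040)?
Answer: -26311096295/53365760672 ≈ -0.49303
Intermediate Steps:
s(F) = 4 - F
C = -559906/287663 (C = 559906/(-287663) = 559906*(-1/287663) = -559906/287663 ≈ -1.9464)
Y(A) = A² (Y(A) = A*A = A²)
g(p) = 112 (g(p) = (-4)²*7 = 16*7 = 112)
M = 26311096295/62709472 (M = -91465/(-559906/287663)/112 = -91465*(-287663/559906)*(1/112) = (26311096295/559906)*(1/112) = 26311096295/62709472 ≈ 419.57)
M/s(855) = 26311096295/(62709472*(4 - 1*855)) = 26311096295/(62709472*(4 - 855)) = (26311096295/62709472)/(-851) = (26311096295/62709472)*(-1/851) = -26311096295/53365760672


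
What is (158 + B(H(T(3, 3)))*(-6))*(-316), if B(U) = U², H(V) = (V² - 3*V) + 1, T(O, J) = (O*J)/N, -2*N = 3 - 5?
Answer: 5685472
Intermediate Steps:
N = 1 (N = -(3 - 5)/2 = -½*(-2) = 1)
T(O, J) = J*O (T(O, J) = (O*J)/1 = (J*O)*1 = J*O)
H(V) = 1 + V² - 3*V
(158 + B(H(T(3, 3)))*(-6))*(-316) = (158 + (1 + (3*3)² - 9*3)²*(-6))*(-316) = (158 + (1 + 9² - 3*9)²*(-6))*(-316) = (158 + (1 + 81 - 27)²*(-6))*(-316) = (158 + 55²*(-6))*(-316) = (158 + 3025*(-6))*(-316) = (158 - 18150)*(-316) = -17992*(-316) = 5685472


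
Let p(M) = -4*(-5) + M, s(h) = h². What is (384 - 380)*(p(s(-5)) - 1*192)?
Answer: -588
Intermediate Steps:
p(M) = 20 + M
(384 - 380)*(p(s(-5)) - 1*192) = (384 - 380)*((20 + (-5)²) - 1*192) = 4*((20 + 25) - 192) = 4*(45 - 192) = 4*(-147) = -588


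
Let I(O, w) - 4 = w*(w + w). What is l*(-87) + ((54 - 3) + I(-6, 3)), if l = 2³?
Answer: -623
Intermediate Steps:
I(O, w) = 4 + 2*w² (I(O, w) = 4 + w*(w + w) = 4 + w*(2*w) = 4 + 2*w²)
l = 8
l*(-87) + ((54 - 3) + I(-6, 3)) = 8*(-87) + ((54 - 3) + (4 + 2*3²)) = -696 + (51 + (4 + 2*9)) = -696 + (51 + (4 + 18)) = -696 + (51 + 22) = -696 + 73 = -623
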